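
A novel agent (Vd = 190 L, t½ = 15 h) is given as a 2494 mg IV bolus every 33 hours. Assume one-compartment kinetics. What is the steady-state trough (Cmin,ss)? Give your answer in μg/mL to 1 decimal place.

Over one 33-h interval, 33/15 ≈ 2.2 half-lives elapse, leaving f ≈ 0.2176 of each dose.
At steady state, accumulation factor R = 1/(1 − e^(−kτ)) ≈ 1.2781.
Each bolus raises the concentration by D/Vd = 2494/190 ≈ 13.126 μg/mL.
Cmax,ss = C₀/(1 − f) ≈ 13.126/0.7824 ≈ 16.777 μg/mL.
One interval later, Cmin,ss = Cmax,ss·e^(−kτ) ≈ 16.777 × 0.2176 ≈ 3.651 μg/mL.

3.7 μg/mL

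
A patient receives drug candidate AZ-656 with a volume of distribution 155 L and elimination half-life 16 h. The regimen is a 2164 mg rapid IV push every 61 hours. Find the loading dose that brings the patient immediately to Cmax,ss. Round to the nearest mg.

f = (1/2)^(61/16) ≈ 0.071174; accumulation ratio R = 1/(1−f) ≈ 1.07663.
Loading dose to hit Cmax,ss on first dose: D_load = D_maint·R ≈ 2164 × 1.07663 ≈ 2329.83 mg.

2330 mg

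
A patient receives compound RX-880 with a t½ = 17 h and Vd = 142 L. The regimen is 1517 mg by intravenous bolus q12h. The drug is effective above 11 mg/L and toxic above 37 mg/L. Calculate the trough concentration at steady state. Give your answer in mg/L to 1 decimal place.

Over one 12-h interval, 12/17 ≈ 0.70588 half-lives elapse, leaving f ≈ 0.6131 of each dose.
At steady state, accumulation factor R = 1/(1 − e^(−kτ)) ≈ 2.5846.
Each bolus raises the concentration by D/Vd = 1517/142 ≈ 10.683 mg/L.
Cmax,ss = C₀/(1 − f) ≈ 10.683/0.3869 ≈ 27.612 mg/L.
One interval later, Cmin,ss = Cmax,ss·e^(−kτ) ≈ 27.612 × 0.6131 ≈ 16.929 mg/L.
Trough 16.9 mg/L vs MEC 11 mg/L: adequate.

16.9 mg/L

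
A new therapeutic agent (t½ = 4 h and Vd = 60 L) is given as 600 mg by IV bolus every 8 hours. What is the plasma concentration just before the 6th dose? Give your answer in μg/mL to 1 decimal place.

f = (1/2)^(τ/t½) = (1/2)^(8/4) ≈ 0.2500.
C₀ = D/Vd = 600/60 ≈ 10.000 μg/mL.
Before the 6th dose, 5 doses have been given. Superposition: Cmin = C₀·(f + f² + … + f^5).
≈ 10.000 × (0.2500 + 0.0625 + 0.0156 + 0.0039 + 0.0010) ≈ 10.000 × 0.3330 ≈ 3.330 μg/mL.

3.3 μg/mL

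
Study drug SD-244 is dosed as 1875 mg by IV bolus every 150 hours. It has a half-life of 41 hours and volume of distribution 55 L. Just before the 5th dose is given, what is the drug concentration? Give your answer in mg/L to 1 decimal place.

2.9 mg/L

f = (1/2)^(τ/t½) = (1/2)^(150/41) ≈ 0.0792.
C₀ = D/Vd = 1875/55 ≈ 34.091 mg/L.
Before the 5th dose, 4 doses have been given. Superposition: Cmin = C₀·(f + f² + … + f^4).
≈ 34.091 × (0.0792 + 0.0063 + 0.0005 + 0.0000) ≈ 34.091 × 0.0860 ≈ 2.932 mg/L.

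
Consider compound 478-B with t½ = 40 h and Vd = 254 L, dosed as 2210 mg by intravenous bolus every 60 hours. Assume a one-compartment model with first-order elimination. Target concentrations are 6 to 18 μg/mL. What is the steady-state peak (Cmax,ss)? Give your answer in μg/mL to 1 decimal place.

13.5 μg/mL

Over one 60-h interval, 60/40 ≈ 1.5 half-lives elapse, leaving f ≈ 0.3536 of each dose.
Accumulation ratio R = 1/(1 − f) ≈ 1/0.6464 ≈ 1.5470.
Single-dose peak C₀ = D/Vd = 2210/254 ≈ 8.701 μg/mL.
Steady-state peak Cmax,ss = C₀·R ≈ 8.701 × 1.5470 ≈ 13.460 μg/mL.
Peak 13.5 μg/mL vs MTC 18 μg/mL: below toxic threshold.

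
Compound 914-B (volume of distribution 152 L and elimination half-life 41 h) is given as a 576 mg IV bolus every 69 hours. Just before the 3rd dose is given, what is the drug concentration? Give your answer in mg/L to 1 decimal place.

1.5 mg/L

f = (1/2)^(τ/t½) = (1/2)^(69/41) ≈ 0.3115.
C₀ = D/Vd = 576/152 ≈ 3.789 mg/L.
Before the 3rd dose, 2 doses have been given. Superposition: Cmin = C₀·(f + f²).
≈ 3.789 × (0.3115 + 0.0970) ≈ 3.789 × 0.4085 ≈ 1.548 mg/L.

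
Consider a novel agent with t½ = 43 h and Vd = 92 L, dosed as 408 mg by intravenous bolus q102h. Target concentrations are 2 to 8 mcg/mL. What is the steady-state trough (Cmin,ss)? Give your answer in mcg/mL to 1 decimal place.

1.1 mcg/mL

Over one 102-h interval, 102/43 ≈ 2.3721 half-lives elapse, leaving f ≈ 0.1932 of each dose.
At steady state, accumulation factor R = 1/(1 − e^(−kτ)) ≈ 1.2395.
Single-dose peak C₀ = D/Vd = 408/92 ≈ 4.435 mcg/mL.
Steady-state peak Cmax,ss = C₀·R ≈ 4.435 × 1.2395 ≈ 5.497 mcg/mL.
Steady-state trough Cmin,ss = Cmax,ss·f ≈ 5.497 × 0.1932 ≈ 1.062 mcg/mL.
Trough 1.1 mcg/mL vs MEC 2 mcg/mL: subtherapeutic.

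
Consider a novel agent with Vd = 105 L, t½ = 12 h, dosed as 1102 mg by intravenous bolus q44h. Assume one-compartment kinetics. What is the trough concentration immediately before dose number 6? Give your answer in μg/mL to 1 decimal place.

0.9 μg/mL

f = (1/2)^(τ/t½) = (1/2)^(44/12) ≈ 0.0787.
C₀ = D/Vd = 1102/105 ≈ 10.495 μg/mL.
Before the 6th dose, 5 doses have been given. Superposition: Cmin = C₀·(f + f² + … + f^5).
≈ 10.495 × (0.0787 + 0.0062 + 0.0005 + 0.0000 + 0.0000) ≈ 10.495 × 0.0854 ≈ 0.896 μg/mL.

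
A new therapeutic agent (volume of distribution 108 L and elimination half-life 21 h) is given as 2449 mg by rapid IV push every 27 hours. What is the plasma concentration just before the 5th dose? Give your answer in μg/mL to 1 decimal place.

15.3 μg/mL

f = (1/2)^(τ/t½) = (1/2)^(27/21) ≈ 0.4102.
C₀ = D/Vd = 2449/108 ≈ 22.676 μg/mL.
Before the 5th dose, 4 doses have been given. Superposition: Cmin = C₀·(f + f² + … + f^4).
≈ 22.676 × (0.4102 + 0.1683 + 0.0690 + 0.0283) ≈ 22.676 × 0.6758 ≈ 15.324 μg/mL.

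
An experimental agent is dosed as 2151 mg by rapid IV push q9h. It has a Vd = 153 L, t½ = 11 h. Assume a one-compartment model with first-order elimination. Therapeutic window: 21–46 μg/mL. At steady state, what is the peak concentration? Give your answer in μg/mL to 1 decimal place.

Over one 9-h interval, 9/11 ≈ 0.81818 half-lives elapse, leaving f ≈ 0.5672 of each dose.
Accumulation ratio R = 1/(1 − f) ≈ 1/0.4328 ≈ 2.3105.
Single-dose peak C₀ = D/Vd = 2151/153 ≈ 14.059 μg/mL.
Cmax,ss = C₀/(1 − f) ≈ 14.059/0.4328 ≈ 32.484 μg/mL.
Peak 32.5 μg/mL vs MTC 46 μg/mL: below toxic threshold.

32.5 μg/mL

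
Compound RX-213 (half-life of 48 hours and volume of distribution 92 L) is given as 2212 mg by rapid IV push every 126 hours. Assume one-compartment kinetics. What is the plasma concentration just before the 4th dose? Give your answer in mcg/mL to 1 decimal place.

f = (1/2)^(τ/t½) = (1/2)^(126/48) ≈ 0.1621.
C₀ = D/Vd = 2212/92 ≈ 24.043 mcg/mL.
Before the 4th dose, 3 doses have been given. Superposition: Cmin = C₀·(f + f² + … + f^3).
≈ 24.043 × (0.1621 + 0.0263 + 0.0043) ≈ 24.043 × 0.1927 ≈ 4.633 mcg/mL.

4.6 mcg/mL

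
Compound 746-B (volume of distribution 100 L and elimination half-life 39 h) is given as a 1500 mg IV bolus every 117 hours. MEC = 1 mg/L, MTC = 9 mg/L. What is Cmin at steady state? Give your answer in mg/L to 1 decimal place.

2.1 mg/L

τ = 117 h = 3 half-lives, so f = (1/2)^3 = 0.125.
Accumulation ratio R = 1/(1 − f) = 1/0.875 = 8/7.
Single-dose peak C₀ = D/Vd = 1500/100 = 15 mg/L.
Steady-state peak Cmax,ss = C₀·R = 15 × 8/7 ≈ 17.143 mg/L.
Steady-state trough Cmin,ss = Cmax,ss·f ≈ 17.143 × 0.125 ≈ 2.143 mg/L.
Trough 2.1 mg/L vs MEC 1 mg/L: adequate.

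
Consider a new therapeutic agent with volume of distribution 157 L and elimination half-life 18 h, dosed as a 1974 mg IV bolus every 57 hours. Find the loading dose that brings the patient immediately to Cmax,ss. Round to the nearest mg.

2221 mg

f = (1/2)^(57/18) ≈ 0.111362; accumulation ratio R = 1/(1−f) ≈ 1.12532.
Loading dose to hit Cmax,ss on first dose: D_load = D_maint·R ≈ 1974 × 1.12532 ≈ 2221.38 mg.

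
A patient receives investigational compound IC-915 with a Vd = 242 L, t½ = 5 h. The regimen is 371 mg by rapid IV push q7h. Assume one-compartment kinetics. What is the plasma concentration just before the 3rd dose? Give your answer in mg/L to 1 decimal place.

f = (1/2)^(τ/t½) = (1/2)^(7/5) ≈ 0.3789.
C₀ = D/Vd = 371/242 ≈ 1.533 mg/L.
Before the 3rd dose, 2 doses have been given. Superposition: Cmin = C₀·(f + f²).
≈ 1.533 × (0.3789 + 0.1436) ≈ 1.533 × 0.5225 ≈ 0.801 mg/L.

0.8 mg/L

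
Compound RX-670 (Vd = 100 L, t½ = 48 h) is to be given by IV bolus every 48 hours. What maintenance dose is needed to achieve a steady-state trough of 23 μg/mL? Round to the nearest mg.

τ/t½ = 48/48 ≈ 1, so f = (1/2)^(48/48) ≈ 0.500000.
Cmin,ss = (D/Vd)·f/(1−f), so D = Cmin,ss·Vd·(1−f)/f.
D = 23 × 100 × (1−f)/f ≈ 23 × 100 × 1.00000 ≈ 2300.00 mg.

2300 mg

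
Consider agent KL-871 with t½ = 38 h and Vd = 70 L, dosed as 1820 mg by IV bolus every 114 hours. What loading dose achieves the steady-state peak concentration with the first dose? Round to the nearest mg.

f = (1/2)^(114/38) ≈ 0.125000; accumulation ratio R = 1/(1−f) ≈ 1.14286.
Loading dose to hit Cmax,ss on first dose: D_load = D_maint·R ≈ 1820 × 1.14286 ≈ 2080.01 mg.

2080 mg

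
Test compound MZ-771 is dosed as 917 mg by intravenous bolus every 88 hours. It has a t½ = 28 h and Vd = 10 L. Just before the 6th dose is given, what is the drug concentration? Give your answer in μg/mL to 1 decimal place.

11.7 μg/mL

f = (1/2)^(τ/t½) = (1/2)^(88/28) ≈ 0.1132.
C₀ = D/Vd = 917/10 ≈ 91.700 μg/mL.
Before the 6th dose, 5 doses have been given. Superposition: Cmin = C₀·(f + f² + … + f^5).
≈ 91.700 × (0.1132 + 0.0128 + 0.0015 + 0.0002 + 0.0000) ≈ 91.700 × 0.1277 ≈ 11.710 μg/mL.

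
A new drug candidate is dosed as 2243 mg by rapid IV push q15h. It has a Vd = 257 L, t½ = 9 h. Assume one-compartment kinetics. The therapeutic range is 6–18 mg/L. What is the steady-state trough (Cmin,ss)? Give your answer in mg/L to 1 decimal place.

τ/t½ = 15/9 ≈ 1.6667, so fraction remaining f = (1/2)^(15/9) ≈ 0.3150.
Accumulation ratio R = 1/(1 − f) ≈ 1/0.6850 ≈ 1.4599.
Single-dose peak C₀ = D/Vd = 2243/257 ≈ 8.728 mg/L.
Cmax,ss = C₀/(1 − f) ≈ 8.728/0.6850 ≈ 12.742 mg/L.
Steady-state trough Cmin,ss = Cmax,ss·f ≈ 12.742 × 0.3150 ≈ 4.014 mg/L.
Trough 4.0 mg/L vs MEC 6 mg/L: subtherapeutic.

4.0 mg/L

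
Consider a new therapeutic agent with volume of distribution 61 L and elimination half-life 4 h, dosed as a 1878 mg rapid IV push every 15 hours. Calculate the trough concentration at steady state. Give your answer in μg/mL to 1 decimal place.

2.5 μg/mL

Over one 15-h interval, 15/4 ≈ 3.75 half-lives elapse, leaving f ≈ 0.0743 of each dose.
At steady state, accumulation factor R = 1/(1 − e^(−kτ)) ≈ 1.0803.
Single-dose peak C₀ = D/Vd = 1878/61 ≈ 30.787 μg/mL.
Steady-state peak Cmax,ss = C₀·R ≈ 30.787 × 1.0803 ≈ 33.259 μg/mL.
One interval later, Cmin,ss = Cmax,ss·e^(−kτ) ≈ 33.259 × 0.0743 ≈ 2.471 μg/mL.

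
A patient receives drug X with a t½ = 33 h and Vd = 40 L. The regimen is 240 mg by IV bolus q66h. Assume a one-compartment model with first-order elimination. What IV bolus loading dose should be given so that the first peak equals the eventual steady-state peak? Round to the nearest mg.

320 mg

f = (1/2)^(66/33) ≈ 0.250000; accumulation ratio R = 1/(1−f) ≈ 1.33333.
Loading dose to hit Cmax,ss on first dose: D_load = D_maint·R ≈ 240 × 1.33333 ≈ 320.00 mg.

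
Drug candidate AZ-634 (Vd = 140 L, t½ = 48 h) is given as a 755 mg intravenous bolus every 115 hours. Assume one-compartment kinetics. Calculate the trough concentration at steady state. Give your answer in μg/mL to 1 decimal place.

Over one 115-h interval, 115/48 ≈ 2.3958 half-lives elapse, leaving f ≈ 0.1900 of each dose.
Accumulation ratio R = 1/(1 − f) ≈ 1/0.8100 ≈ 1.2346.
Each bolus raises the concentration by D/Vd = 755/140 ≈ 5.393 μg/mL.
Cmax,ss = C₀/(1 − f) ≈ 5.393/0.8100 ≈ 6.658 μg/mL.
One interval later, Cmin,ss = Cmax,ss·e^(−kτ) ≈ 6.658 × 0.1900 ≈ 1.265 μg/mL.

1.3 μg/mL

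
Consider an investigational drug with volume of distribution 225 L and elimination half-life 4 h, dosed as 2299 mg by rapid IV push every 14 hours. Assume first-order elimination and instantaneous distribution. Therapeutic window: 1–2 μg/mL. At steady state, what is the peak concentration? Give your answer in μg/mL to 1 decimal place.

Over one 14-h interval, 14/4 ≈ 3.5 half-lives elapse, leaving f ≈ 0.0884 of each dose.
At steady state, accumulation factor R = 1/(1 − e^(−kτ)) ≈ 1.0970.
Each bolus raises the concentration by D/Vd = 2299/225 ≈ 10.218 μg/mL.
Steady-state peak Cmax,ss = C₀·R ≈ 10.218 × 1.0970 ≈ 11.209 μg/mL.
Peak 11.2 μg/mL vs MTC 2 μg/mL: exceeds toxic threshold.

11.2 μg/mL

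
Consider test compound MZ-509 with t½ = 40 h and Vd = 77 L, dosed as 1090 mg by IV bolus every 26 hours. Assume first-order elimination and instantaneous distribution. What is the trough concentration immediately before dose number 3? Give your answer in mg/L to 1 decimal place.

14.8 mg/L

f = (1/2)^(τ/t½) = (1/2)^(26/40) ≈ 0.6373.
C₀ = D/Vd = 1090/77 ≈ 14.156 mg/L.
Before the 3rd dose, 2 doses have been given. Superposition: Cmin = C₀·(f + f²).
≈ 14.156 × (0.6373 + 0.4062) ≈ 14.156 × 1.0435 ≈ 14.772 mg/L.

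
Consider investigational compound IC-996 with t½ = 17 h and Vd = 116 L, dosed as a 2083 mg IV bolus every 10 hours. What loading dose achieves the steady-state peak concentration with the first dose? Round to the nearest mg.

f = (1/2)^(10/17) ≈ 0.665156; accumulation ratio R = 1/(1−f) ≈ 2.98647.
Loading dose to hit Cmax,ss on first dose: D_load = D_maint·R ≈ 2083 × 2.98647 ≈ 6220.82 mg.

6221 mg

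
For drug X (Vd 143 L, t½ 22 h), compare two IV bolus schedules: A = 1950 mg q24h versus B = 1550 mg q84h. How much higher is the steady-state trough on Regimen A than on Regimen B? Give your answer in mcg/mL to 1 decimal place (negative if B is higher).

Regimen A: f = (1/2)^(24/22) ≈ 0.4695; Cmin,ss = (1950/143)·f/(1−f) ≈ 12.068 mcg/mL.
Regimen B: f = (1/2)^(84/22) ≈ 0.0709; Cmin,ss = (1550/143)·f/(1−f) ≈ 0.827 mcg/mL.
Difference ≈ 12.068 − 0.827 ≈ 11.241 mcg/mL.

11.2 mcg/mL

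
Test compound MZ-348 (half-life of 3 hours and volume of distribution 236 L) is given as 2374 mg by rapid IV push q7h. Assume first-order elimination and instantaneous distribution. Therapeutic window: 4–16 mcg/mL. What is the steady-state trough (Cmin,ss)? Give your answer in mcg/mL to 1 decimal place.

k = ln2/t½ = ln2/3 ≈ 0.231049 h⁻¹; fraction remaining f = e^(−kτ) = e^(−0.231049×7) ≈ 0.1984.
Single-dose peak C₀ = D/Vd = 2374/236 ≈ 10.059 mcg/mL.
Steady-state trough Cmin,ss = C₀·f/(1−f) ≈ 10.059 × 0.1984/0.8016 ≈ 2.490 mcg/mL.
Trough 2.5 mcg/mL vs MEC 4 mcg/mL: subtherapeutic.

2.5 mcg/mL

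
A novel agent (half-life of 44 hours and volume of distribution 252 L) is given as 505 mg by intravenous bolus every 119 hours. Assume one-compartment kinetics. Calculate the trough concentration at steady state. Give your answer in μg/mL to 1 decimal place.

0.4 μg/mL

Over one 119-h interval, 119/44 ≈ 2.7045 half-lives elapse, leaving f ≈ 0.1534 of each dose.
At steady state, accumulation factor R = 1/(1 − e^(−kτ)) ≈ 1.1812.
Each bolus raises the concentration by D/Vd = 505/252 ≈ 2.004 μg/mL.
Cmax,ss = C₀/(1 − f) ≈ 2.004/0.8466 ≈ 2.367 μg/mL.
One interval later, Cmin,ss = Cmax,ss·e^(−kτ) ≈ 2.367 × 0.1534 ≈ 0.363 μg/mL.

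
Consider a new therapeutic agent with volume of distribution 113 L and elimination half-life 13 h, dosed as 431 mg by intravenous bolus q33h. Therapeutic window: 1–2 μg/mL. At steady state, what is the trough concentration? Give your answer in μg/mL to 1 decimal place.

k = ln2/t½ = ln2/13 ≈ 0.053319 h⁻¹; fraction remaining f = e^(−kτ) = e^(−0.053319×33) ≈ 0.1721.
Accumulation ratio R = 1/(1 − f) ≈ 1/0.8279 ≈ 1.2079.
Single-dose peak C₀ = D/Vd = 431/113 ≈ 3.814 μg/mL.
Cmax,ss = C₀/(1 − f) ≈ 3.814/0.8279 ≈ 4.607 μg/mL.
Steady-state trough Cmin,ss = Cmax,ss·f ≈ 4.607 × 0.1721 ≈ 0.793 μg/mL.
Trough 0.8 μg/mL vs MEC 1 μg/mL: subtherapeutic.

0.8 μg/mL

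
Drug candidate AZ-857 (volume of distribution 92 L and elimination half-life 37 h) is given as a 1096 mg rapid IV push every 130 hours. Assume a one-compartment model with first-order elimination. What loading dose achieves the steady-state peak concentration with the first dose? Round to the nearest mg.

f = (1/2)^(130/37) ≈ 0.087564; accumulation ratio R = 1/(1−f) ≈ 1.09597.
Loading dose to hit Cmax,ss on first dose: D_load = D_maint·R ≈ 1096 × 1.09597 ≈ 1201.18 mg.

1201 mg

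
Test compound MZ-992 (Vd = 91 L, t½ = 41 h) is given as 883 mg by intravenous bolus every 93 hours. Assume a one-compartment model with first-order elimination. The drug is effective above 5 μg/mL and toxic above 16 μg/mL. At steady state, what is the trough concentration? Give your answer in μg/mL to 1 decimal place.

2.5 μg/mL

k = ln2/t½ = ln2/41 ≈ 0.016906 h⁻¹; fraction remaining f = e^(−kτ) = e^(−0.016906×93) ≈ 0.2076.
At steady state, accumulation factor R = 1/(1 − e^(−kτ)) ≈ 1.2620.
Each bolus raises the concentration by D/Vd = 883/91 ≈ 9.703 μg/mL.
Steady-state peak Cmax,ss = C₀·R ≈ 9.703 × 1.2620 ≈ 12.245 μg/mL.
One interval later, Cmin,ss = Cmax,ss·e^(−kτ) ≈ 12.245 × 0.2076 ≈ 2.542 μg/mL.
Trough 2.5 μg/mL vs MEC 5 μg/mL: subtherapeutic.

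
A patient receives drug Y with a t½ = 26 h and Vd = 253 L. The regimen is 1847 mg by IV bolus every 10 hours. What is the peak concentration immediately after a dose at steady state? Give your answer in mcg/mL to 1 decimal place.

31.2 mcg/mL

k = ln2/t½ = ln2/26 ≈ 0.026660 h⁻¹; fraction remaining f = e^(−kτ) = e^(−0.026660×10) ≈ 0.7660.
At steady state, accumulation factor R = 1/(1 − e^(−kτ)) ≈ 4.2735.
Single-dose peak C₀ = D/Vd = 1847/253 ≈ 7.300 mcg/mL.
Cmax,ss = C₀/(1 − f) ≈ 7.300/0.2340 ≈ 31.197 mcg/mL.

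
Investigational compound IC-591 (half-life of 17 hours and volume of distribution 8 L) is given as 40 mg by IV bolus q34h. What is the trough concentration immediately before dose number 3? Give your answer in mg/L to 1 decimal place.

f = (1/2)^(τ/t½) = (1/2)^(34/17) ≈ 0.2500.
C₀ = D/Vd = 40/8 ≈ 5.000 mg/L.
Before the 3rd dose, 2 doses have been given. Superposition: Cmin = C₀·(f + f²).
≈ 5.000 × (0.2500 + 0.0625) ≈ 5.000 × 0.3125 ≈ 1.562 mg/L.

1.6 mg/L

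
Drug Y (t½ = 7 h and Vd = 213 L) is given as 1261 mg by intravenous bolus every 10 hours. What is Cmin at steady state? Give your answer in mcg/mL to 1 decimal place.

3.5 mcg/mL

Over one 10-h interval, 10/7 ≈ 1.4286 half-lives elapse, leaving f ≈ 0.3715 of each dose.
Single-dose peak C₀ = D/Vd = 1261/213 ≈ 5.920 mcg/mL.
Steady-state trough Cmin,ss = C₀·f/(1−f) ≈ 5.920 × 0.3715/0.6285 ≈ 3.499 mcg/mL.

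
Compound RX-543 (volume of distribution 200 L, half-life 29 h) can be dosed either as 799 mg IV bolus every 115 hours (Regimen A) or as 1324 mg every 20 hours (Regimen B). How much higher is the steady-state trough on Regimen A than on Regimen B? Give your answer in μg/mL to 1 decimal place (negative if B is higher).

-10.5 μg/mL

Regimen A: f = (1/2)^(115/29) ≈ 0.0640; Cmin,ss = (799/200)·f/(1−f) ≈ 0.273 μg/mL.
Regimen B: f = (1/2)^(20/29) ≈ 0.6200; Cmin,ss = (1324/200)·f/(1−f) ≈ 10.801 μg/mL.
Difference ≈ 0.273 − 10.801 ≈ -10.528 μg/mL.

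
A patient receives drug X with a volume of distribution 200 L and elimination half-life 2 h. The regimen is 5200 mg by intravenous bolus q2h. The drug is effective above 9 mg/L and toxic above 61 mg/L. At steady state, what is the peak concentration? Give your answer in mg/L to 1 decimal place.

The dosing interval is 1 half-life, so f = 2^(−1) = 0.5.
Accumulation ratio R = 1/(1 − f) = 1/0.5 = 2/1.
Single-dose peak C₀ = D/Vd = 5200/200 = 26 mg/L.
Steady-state peak Cmax,ss = C₀·R = 26 × 2/1 ≈ 52.000 mg/L.
Peak 52.0 mg/L vs MTC 61 mg/L: below toxic threshold.

52.0 mg/L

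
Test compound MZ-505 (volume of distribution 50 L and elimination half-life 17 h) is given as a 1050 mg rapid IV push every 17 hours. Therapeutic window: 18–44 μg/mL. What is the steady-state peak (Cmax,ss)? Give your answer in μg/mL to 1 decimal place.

τ = 17 h = 1 half-life, so f = (1/2)^1 = 0.5.
At steady state, R = 1/(1 − 0.5) = 2/1.
Single-dose peak C₀ = D/Vd = 1050/50 = 21 μg/mL.
Steady-state peak Cmax,ss = C₀·R = 21 × 2/1 ≈ 42.000 μg/mL.
Peak 42.0 μg/mL vs MTC 44 μg/mL: below toxic threshold.

42.0 μg/mL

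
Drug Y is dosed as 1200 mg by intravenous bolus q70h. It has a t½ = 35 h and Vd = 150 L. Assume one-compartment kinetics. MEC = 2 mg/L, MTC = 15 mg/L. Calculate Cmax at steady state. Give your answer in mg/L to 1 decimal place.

The dosing interval is 2 half-lives, so f = 2^(−2) = 0.25.
At steady state, R = 1/(1 − 0.25) = 4/3.
Single-dose peak C₀ = D/Vd = 1200/150 = 8 mg/L.
Steady-state peak Cmax,ss = C₀·R = 8 × 4/3 ≈ 10.667 mg/L.
Peak 10.7 mg/L vs MTC 15 mg/L: below toxic threshold.

10.7 mg/L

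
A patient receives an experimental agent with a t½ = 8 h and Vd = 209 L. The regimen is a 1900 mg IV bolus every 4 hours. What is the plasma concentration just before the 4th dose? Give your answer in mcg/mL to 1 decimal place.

f = (1/2)^(τ/t½) = (1/2)^(4/8) ≈ 0.7071.
C₀ = D/Vd = 1900/209 ≈ 9.091 mcg/mL.
Before the 4th dose, 3 doses have been given. Superposition: Cmin = C₀·(f + f² + … + f^3).
≈ 9.091 × (0.7071 + 0.5000 + 0.3535) ≈ 9.091 × 1.5606 ≈ 14.187 mcg/mL.

14.2 mcg/mL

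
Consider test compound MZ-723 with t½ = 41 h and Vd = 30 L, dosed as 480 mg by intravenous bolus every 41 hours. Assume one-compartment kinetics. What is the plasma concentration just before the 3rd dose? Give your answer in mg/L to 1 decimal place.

12.0 mg/L

f = (1/2)^(τ/t½) = (1/2)^(41/41) ≈ 0.5000.
C₀ = D/Vd = 480/30 ≈ 16.000 mg/L.
Before the 3rd dose, 2 doses have been given. Superposition: Cmin = C₀·(f + f²).
≈ 16.000 × (0.5000 + 0.2500) ≈ 16.000 × 0.7500 ≈ 12.000 mg/L.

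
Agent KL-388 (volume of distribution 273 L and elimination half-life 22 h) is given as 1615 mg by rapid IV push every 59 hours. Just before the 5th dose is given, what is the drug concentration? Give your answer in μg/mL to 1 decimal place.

1.1 μg/mL

f = (1/2)^(τ/t½) = (1/2)^(59/22) ≈ 0.1558.
C₀ = D/Vd = 1615/273 ≈ 5.916 μg/mL.
Before the 5th dose, 4 doses have been given. Superposition: Cmin = C₀·(f + f² + … + f^4).
≈ 5.916 × (0.1558 + 0.0243 + 0.0038 + 0.0006) ≈ 5.916 × 0.1845 ≈ 1.092 μg/mL.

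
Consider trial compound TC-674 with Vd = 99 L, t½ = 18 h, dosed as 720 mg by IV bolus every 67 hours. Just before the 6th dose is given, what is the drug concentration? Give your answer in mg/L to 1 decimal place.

0.6 mg/L

f = (1/2)^(τ/t½) = (1/2)^(67/18) ≈ 0.0758.
C₀ = D/Vd = 720/99 ≈ 7.273 mg/L.
Before the 6th dose, 5 doses have been given. Superposition: Cmin = C₀·(f + f² + … + f^5).
≈ 7.273 × (0.0758 + 0.0057 + 0.0004 + 0.0000 + 0.0000) ≈ 7.273 × 0.0819 ≈ 0.596 mg/L.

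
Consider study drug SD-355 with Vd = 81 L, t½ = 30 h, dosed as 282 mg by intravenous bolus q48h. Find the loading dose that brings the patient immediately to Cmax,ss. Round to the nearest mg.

f = (1/2)^(48/30) ≈ 0.329877; accumulation ratio R = 1/(1−f) ≈ 1.49226.
Loading dose to hit Cmax,ss on first dose: D_load = D_maint·R ≈ 282 × 1.49226 ≈ 420.82 mg.

421 mg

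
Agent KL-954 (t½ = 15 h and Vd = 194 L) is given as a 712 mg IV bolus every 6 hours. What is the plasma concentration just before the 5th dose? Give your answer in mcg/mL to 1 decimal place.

7.7 mcg/mL

f = (1/2)^(τ/t½) = (1/2)^(6/15) ≈ 0.7579.
C₀ = D/Vd = 712/194 ≈ 3.670 mcg/mL.
Before the 5th dose, 4 doses have been given. Superposition: Cmin = C₀·(f + f² + … + f^4).
≈ 3.670 × (0.7579 + 0.5744 + 0.4353 + 0.3299) ≈ 3.670 × 2.0975 ≈ 7.698 mcg/mL.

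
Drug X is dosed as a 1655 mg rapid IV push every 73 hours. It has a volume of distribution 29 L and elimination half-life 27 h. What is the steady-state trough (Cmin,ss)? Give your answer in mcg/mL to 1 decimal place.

10.3 mcg/mL

k = ln2/t½ = ln2/27 ≈ 0.025672 h⁻¹; fraction remaining f = e^(−kτ) = e^(−0.025672×73) ≈ 0.1535.
Single-dose peak C₀ = D/Vd = 1655/29 ≈ 57.069 mcg/mL.
Steady-state trough Cmin,ss = C₀·f/(1−f) ≈ 57.069 × 0.1535/0.8465 ≈ 10.349 mcg/mL.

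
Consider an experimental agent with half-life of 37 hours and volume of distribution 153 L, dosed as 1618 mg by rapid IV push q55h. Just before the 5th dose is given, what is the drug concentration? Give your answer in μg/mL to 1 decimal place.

f = (1/2)^(τ/t½) = (1/2)^(55/37) ≈ 0.3569.
C₀ = D/Vd = 1618/153 ≈ 10.575 μg/mL.
Before the 5th dose, 4 doses have been given. Superposition: Cmin = C₀·(f + f² + … + f^4).
≈ 10.575 × (0.3569 + 0.1274 + 0.0455 + 0.0162) ≈ 10.575 × 0.5460 ≈ 5.774 μg/mL.

5.8 μg/mL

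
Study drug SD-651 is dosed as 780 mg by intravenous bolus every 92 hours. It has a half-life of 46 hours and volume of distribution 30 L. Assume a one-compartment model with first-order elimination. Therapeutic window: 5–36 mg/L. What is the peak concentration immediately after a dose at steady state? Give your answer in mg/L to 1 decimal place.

The dosing interval is 2 half-lives, so f = 2^(−2) = 0.25.
At steady state, R = 1/(1 − 0.25) = 4/3.
Single-dose peak C₀ = D/Vd = 780/30 = 26 mg/L.
Steady-state peak Cmax,ss = C₀·R = 26 × 4/3 ≈ 34.667 mg/L.
Peak 34.7 mg/L vs MTC 36 mg/L: below toxic threshold.

34.7 mg/L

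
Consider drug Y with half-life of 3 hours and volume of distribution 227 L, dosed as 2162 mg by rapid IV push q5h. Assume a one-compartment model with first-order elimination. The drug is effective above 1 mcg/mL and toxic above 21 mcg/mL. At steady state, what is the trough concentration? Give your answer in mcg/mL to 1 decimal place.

4.4 mcg/mL

Over one 5-h interval, 5/3 ≈ 1.6667 half-lives elapse, leaving f ≈ 0.3150 of each dose.
Accumulation ratio R = 1/(1 − f) ≈ 1/0.6850 ≈ 1.4599.
Each bolus raises the concentration by D/Vd = 2162/227 ≈ 9.524 mcg/mL.
Cmax,ss = C₀/(1 − f) ≈ 9.524/0.6850 ≈ 13.904 mcg/mL.
One interval later, Cmin,ss = Cmax,ss·e^(−kτ) ≈ 13.904 × 0.3150 ≈ 4.380 mcg/mL.
Trough 4.4 mcg/mL vs MEC 1 mcg/mL: adequate.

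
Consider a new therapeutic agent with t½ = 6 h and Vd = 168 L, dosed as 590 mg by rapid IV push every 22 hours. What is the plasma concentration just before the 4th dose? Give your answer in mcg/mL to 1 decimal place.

f = (1/2)^(τ/t½) = (1/2)^(22/6) ≈ 0.0787.
C₀ = D/Vd = 590/168 ≈ 3.512 mcg/mL.
Before the 4th dose, 3 doses have been given. Superposition: Cmin = C₀·(f + f² + … + f^3).
≈ 3.512 × (0.0787 + 0.0062 + 0.0005) ≈ 3.512 × 0.0854 ≈ 0.300 mcg/mL.

0.3 mcg/mL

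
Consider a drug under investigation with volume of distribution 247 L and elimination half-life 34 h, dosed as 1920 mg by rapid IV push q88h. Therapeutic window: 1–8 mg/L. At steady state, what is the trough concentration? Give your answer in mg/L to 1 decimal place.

1.6 mg/L

τ/t½ = 88/34 ≈ 2.5882, so fraction remaining f = (1/2)^(88/34) ≈ 0.1663.
At steady state, accumulation factor R = 1/(1 − e^(−kτ)) ≈ 1.1995.
Each bolus raises the concentration by D/Vd = 1920/247 ≈ 7.773 mg/L.
Steady-state peak Cmax,ss = C₀·R ≈ 7.773 × 1.1995 ≈ 9.324 mg/L.
One interval later, Cmin,ss = Cmax,ss·e^(−kτ) ≈ 9.324 × 0.1663 ≈ 1.551 mg/L.
Trough 1.6 mg/L vs MEC 1 mg/L: adequate.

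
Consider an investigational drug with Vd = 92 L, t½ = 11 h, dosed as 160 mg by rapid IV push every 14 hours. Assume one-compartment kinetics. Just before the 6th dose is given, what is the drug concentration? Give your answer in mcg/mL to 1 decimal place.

f = (1/2)^(τ/t½) = (1/2)^(14/11) ≈ 0.4139.
C₀ = D/Vd = 160/92 ≈ 1.739 mcg/mL.
Before the 6th dose, 5 doses have been given. Superposition: Cmin = C₀·(f + f² + … + f^5).
≈ 1.739 × (0.4139 + 0.1713 + 0.0709 + 0.0293 + 0.0121) ≈ 1.739 × 0.6975 ≈ 1.213 mcg/mL.

1.2 mcg/mL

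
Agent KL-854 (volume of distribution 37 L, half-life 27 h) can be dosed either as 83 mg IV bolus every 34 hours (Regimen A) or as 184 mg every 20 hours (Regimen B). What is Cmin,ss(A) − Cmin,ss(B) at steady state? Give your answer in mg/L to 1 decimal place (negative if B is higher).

-5.8 mg/L

Regimen A: f = (1/2)^(34/27) ≈ 0.4178; Cmin,ss = (83/37)·f/(1−f) ≈ 1.610 mg/L.
Regimen B: f = (1/2)^(20/27) ≈ 0.5984; Cmin,ss = (184/37)·f/(1−f) ≈ 7.410 mg/L.
Difference ≈ 1.610 − 7.410 ≈ -5.800 mg/L.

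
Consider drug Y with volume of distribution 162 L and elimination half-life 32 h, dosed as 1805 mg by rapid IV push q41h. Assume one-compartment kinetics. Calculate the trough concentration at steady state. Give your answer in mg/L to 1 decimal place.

τ/t½ = 41/32 ≈ 1.2812, so fraction remaining f = (1/2)^(41/32) ≈ 0.4114.
At steady state, accumulation factor R = 1/(1 − e^(−kτ)) ≈ 1.6989.
Single-dose peak C₀ = D/Vd = 1805/162 ≈ 11.142 mg/L.
Cmax,ss = C₀/(1 − f) ≈ 11.142/0.5886 ≈ 18.930 mg/L.
Steady-state trough Cmin,ss = Cmax,ss·f ≈ 18.930 × 0.4114 ≈ 7.788 mg/L.

7.8 mg/L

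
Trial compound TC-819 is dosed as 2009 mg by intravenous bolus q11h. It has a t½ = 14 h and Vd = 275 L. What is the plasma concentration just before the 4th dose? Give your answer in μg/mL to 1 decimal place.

f = (1/2)^(τ/t½) = (1/2)^(11/14) ≈ 0.5801.
C₀ = D/Vd = 2009/275 ≈ 7.305 μg/mL.
Before the 4th dose, 3 doses have been given. Superposition: Cmin = C₀·(f + f² + … + f^3).
≈ 7.305 × (0.5801 + 0.3365 + 0.1952) ≈ 7.305 × 1.1118 ≈ 8.122 μg/mL.

8.1 μg/mL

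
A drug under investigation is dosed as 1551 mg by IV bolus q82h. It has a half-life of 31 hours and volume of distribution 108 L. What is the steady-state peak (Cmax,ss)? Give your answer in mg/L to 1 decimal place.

17.1 mg/L

Over one 82-h interval, 82/31 ≈ 2.6452 half-lives elapse, leaving f ≈ 0.1599 of each dose.
Accumulation ratio R = 1/(1 − f) ≈ 1/0.8401 ≈ 1.1903.
Each bolus raises the concentration by D/Vd = 1551/108 ≈ 14.361 mg/L.
Cmax,ss = C₀/(1 − f) ≈ 14.361/0.8401 ≈ 17.094 mg/L.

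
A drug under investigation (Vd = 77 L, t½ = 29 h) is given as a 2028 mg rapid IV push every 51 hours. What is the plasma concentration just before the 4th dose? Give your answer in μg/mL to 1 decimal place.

f = (1/2)^(τ/t½) = (1/2)^(51/29) ≈ 0.2955.
C₀ = D/Vd = 2028/77 ≈ 26.338 μg/mL.
Before the 4th dose, 3 doses have been given. Superposition: Cmin = C₀·(f + f² + … + f^3).
≈ 26.338 × (0.2955 + 0.0873 + 0.0258) ≈ 26.338 × 0.4086 ≈ 10.762 μg/mL.

10.8 μg/mL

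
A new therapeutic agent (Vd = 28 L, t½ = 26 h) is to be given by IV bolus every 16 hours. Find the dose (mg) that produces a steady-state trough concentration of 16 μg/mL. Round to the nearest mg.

τ/t½ = 16/26 ≈ 0.61538, so f = (1/2)^(16/26) ≈ 0.652756.
Cmin,ss = (D/Vd)·f/(1−f), so D = Cmin,ss·Vd·(1−f)/f.
D = 16 × 28 × (1−f)/f ≈ 16 × 28 × 0.53197 ≈ 238.32 mg.

238 mg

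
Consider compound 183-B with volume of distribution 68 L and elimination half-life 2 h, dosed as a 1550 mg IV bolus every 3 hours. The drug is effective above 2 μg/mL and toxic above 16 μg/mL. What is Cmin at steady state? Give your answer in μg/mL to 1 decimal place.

12.5 μg/mL

Over one 3-h interval, 3/2 ≈ 1.5 half-lives elapse, leaving f ≈ 0.3536 of each dose.
Accumulation ratio R = 1/(1 − f) ≈ 1/0.6464 ≈ 1.5470.
Each bolus raises the concentration by D/Vd = 1550/68 ≈ 22.794 μg/mL.
Cmax,ss = C₀/(1 − f) ≈ 22.794/0.6464 ≈ 35.263 μg/mL.
One interval later, Cmin,ss = Cmax,ss·e^(−kτ) ≈ 35.263 × 0.3536 ≈ 12.469 μg/mL.
Trough 12.5 μg/mL vs MEC 2 μg/mL: adequate.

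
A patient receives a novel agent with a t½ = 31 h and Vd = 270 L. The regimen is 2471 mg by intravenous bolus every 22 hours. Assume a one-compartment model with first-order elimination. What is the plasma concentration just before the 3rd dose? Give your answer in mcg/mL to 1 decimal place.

f = (1/2)^(τ/t½) = (1/2)^(22/31) ≈ 0.6115.
C₀ = D/Vd = 2471/270 ≈ 9.152 mcg/mL.
Before the 3rd dose, 2 doses have been given. Superposition: Cmin = C₀·(f + f²).
≈ 9.152 × (0.6115 + 0.3739) ≈ 9.152 × 0.9854 ≈ 9.018 mcg/mL.

9.0 mcg/mL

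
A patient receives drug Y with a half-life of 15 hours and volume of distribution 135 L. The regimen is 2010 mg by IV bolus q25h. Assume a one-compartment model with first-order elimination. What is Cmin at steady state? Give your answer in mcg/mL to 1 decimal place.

6.8 mcg/mL

τ/t½ = 25/15 ≈ 1.6667, so fraction remaining f = (1/2)^(25/15) ≈ 0.3150.
At steady state, accumulation factor R = 1/(1 − e^(−kτ)) ≈ 1.4599.
Each bolus raises the concentration by D/Vd = 2010/135 ≈ 14.889 mcg/mL.
Cmax,ss = C₀/(1 − f) ≈ 14.889/0.6850 ≈ 21.736 mcg/mL.
Steady-state trough Cmin,ss = Cmax,ss·f ≈ 21.736 × 0.3150 ≈ 6.847 mcg/mL.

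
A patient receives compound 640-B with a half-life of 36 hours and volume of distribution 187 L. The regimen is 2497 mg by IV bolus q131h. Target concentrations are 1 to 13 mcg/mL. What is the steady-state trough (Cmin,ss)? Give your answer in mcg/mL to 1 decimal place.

τ/t½ = 131/36 ≈ 3.6389, so fraction remaining f = (1/2)^(131/36) ≈ 0.0803.
Single-dose peak C₀ = D/Vd = 2497/187 ≈ 13.353 mcg/mL.
Steady-state trough Cmin,ss = C₀·f/(1−f) ≈ 13.353 × 0.0803/0.9197 ≈ 1.166 mcg/mL.
Trough 1.2 mcg/mL vs MEC 1 mcg/mL: adequate.

1.2 mcg/mL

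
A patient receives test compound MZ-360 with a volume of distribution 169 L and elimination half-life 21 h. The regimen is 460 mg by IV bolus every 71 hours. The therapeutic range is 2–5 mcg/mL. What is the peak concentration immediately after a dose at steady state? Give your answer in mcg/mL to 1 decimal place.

3.0 mcg/mL

τ/t½ = 71/21 ≈ 3.381, so fraction remaining f = (1/2)^(71/21) ≈ 0.0960.
Accumulation ratio R = 1/(1 − f) ≈ 1/0.9040 ≈ 1.1062.
Single-dose peak C₀ = D/Vd = 460/169 ≈ 2.722 mcg/mL.
Cmax,ss = C₀/(1 − f) ≈ 2.722/0.9040 ≈ 3.011 mcg/mL.
Peak 3.0 mcg/mL vs MTC 5 mcg/mL: below toxic threshold.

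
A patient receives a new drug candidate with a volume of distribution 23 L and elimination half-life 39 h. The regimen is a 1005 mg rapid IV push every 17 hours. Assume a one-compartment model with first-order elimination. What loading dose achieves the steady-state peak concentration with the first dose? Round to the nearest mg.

3854 mg

f = (1/2)^(17/39) ≈ 0.739234; accumulation ratio R = 1/(1−f) ≈ 3.83486.
Loading dose to hit Cmax,ss on first dose: D_load = D_maint·R ≈ 1005 × 3.83486 ≈ 3854.03 mg.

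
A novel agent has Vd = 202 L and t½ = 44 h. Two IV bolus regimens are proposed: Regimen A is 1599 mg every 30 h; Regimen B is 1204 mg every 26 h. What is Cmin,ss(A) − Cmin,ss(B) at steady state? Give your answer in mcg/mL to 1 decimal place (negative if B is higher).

1.3 mcg/mL

Regimen A: f = (1/2)^(30/44) ≈ 0.6234; Cmin,ss = (1599/202)·f/(1−f) ≈ 13.103 mcg/mL.
Regimen B: f = (1/2)^(26/44) ≈ 0.6639; Cmin,ss = (1204/202)·f/(1−f) ≈ 11.774 mcg/mL.
Difference ≈ 13.103 − 11.774 ≈ 1.329 mcg/mL.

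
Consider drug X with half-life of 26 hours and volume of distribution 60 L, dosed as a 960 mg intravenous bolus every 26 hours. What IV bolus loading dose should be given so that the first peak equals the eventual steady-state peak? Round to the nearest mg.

f = (1/2)^(26/26) ≈ 0.500000; accumulation ratio R = 1/(1−f) ≈ 2.00000.
Loading dose to hit Cmax,ss on first dose: D_load = D_maint·R ≈ 960 × 2.00000 ≈ 1920.00 mg.

1920 mg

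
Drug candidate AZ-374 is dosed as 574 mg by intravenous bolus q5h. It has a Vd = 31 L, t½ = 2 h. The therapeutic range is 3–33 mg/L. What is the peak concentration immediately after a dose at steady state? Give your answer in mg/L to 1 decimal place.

Over one 5-h interval, 5/2 ≈ 2.5 half-lives elapse, leaving f ≈ 0.1768 of each dose.
At steady state, accumulation factor R = 1/(1 − e^(−kτ)) ≈ 1.2148.
Single-dose peak C₀ = D/Vd = 574/31 ≈ 18.516 mg/L.
Steady-state peak Cmax,ss = C₀·R ≈ 18.516 × 1.2148 ≈ 22.493 mg/L.
Peak 22.5 mg/L vs MTC 33 mg/L: below toxic threshold.

22.5 mg/L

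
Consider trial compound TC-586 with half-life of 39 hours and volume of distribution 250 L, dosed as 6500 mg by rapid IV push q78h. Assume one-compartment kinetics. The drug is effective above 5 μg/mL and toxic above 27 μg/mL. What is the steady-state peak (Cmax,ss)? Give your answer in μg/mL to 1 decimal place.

The dosing interval is 2 half-lives, so f = 2^(−2) = 0.25.
Accumulation ratio R = 1/(1 − f) = 1/0.75 = 4/3.
Single-dose peak C₀ = D/Vd = 6500/250 = 26 μg/mL.
Steady-state peak Cmax,ss = C₀·R = 26 × 4/3 ≈ 34.667 μg/mL.
Peak 34.7 μg/mL vs MTC 27 μg/mL: exceeds toxic threshold.

34.7 μg/mL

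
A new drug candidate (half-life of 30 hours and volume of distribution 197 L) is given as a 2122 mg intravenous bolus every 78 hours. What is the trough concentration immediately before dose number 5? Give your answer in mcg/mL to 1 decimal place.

f = (1/2)^(τ/t½) = (1/2)^(78/30) ≈ 0.1649.
C₀ = D/Vd = 2122/197 ≈ 10.772 mcg/mL.
Before the 5th dose, 4 doses have been given. Superposition: Cmin = C₀·(f + f² + … + f^4).
≈ 10.772 × (0.1649 + 0.0272 + 0.0045 + 0.0007) ≈ 10.772 × 0.1973 ≈ 2.125 mcg/mL.

2.1 mcg/mL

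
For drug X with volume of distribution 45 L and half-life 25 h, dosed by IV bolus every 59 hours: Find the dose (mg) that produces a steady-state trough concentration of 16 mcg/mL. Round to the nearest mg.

τ/t½ = 59/25 ≈ 2.36, so f = (1/2)^(59/25) ≈ 0.194791.
Cmin,ss = (D/Vd)·f/(1−f), so D = Cmin,ss·Vd·(1−f)/f.
D = 16 × 45 × (1−f)/f ≈ 16 × 45 × 4.13371 ≈ 2976.27 mg.

2976 mg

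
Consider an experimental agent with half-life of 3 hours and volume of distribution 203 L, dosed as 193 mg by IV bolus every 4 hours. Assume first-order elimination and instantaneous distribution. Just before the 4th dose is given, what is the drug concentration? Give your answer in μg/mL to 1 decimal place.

f = (1/2)^(τ/t½) = (1/2)^(4/3) ≈ 0.3969.
C₀ = D/Vd = 193/203 ≈ 0.951 μg/mL.
Before the 4th dose, 3 doses have been given. Superposition: Cmin = C₀·(f + f² + … + f^3).
≈ 0.951 × (0.3969 + 0.1575 + 0.0625) ≈ 0.951 × 0.6169 ≈ 0.587 μg/mL.

0.6 μg/mL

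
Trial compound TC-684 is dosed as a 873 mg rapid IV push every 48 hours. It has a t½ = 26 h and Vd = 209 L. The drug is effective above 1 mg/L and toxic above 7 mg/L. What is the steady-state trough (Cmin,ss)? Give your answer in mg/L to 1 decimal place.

Over one 48-h interval, 48/26 ≈ 1.8462 half-lives elapse, leaving f ≈ 0.2781 of each dose.
At steady state, accumulation factor R = 1/(1 − e^(−kτ)) ≈ 1.3852.
Each bolus raises the concentration by D/Vd = 873/209 ≈ 4.177 mg/L.
Steady-state peak Cmax,ss = C₀·R ≈ 4.177 × 1.3852 ≈ 5.786 mg/L.
One interval later, Cmin,ss = Cmax,ss·e^(−kτ) ≈ 5.786 × 0.2781 ≈ 1.609 mg/L.
Trough 1.6 mg/L vs MEC 1 mg/L: adequate.

1.6 mg/L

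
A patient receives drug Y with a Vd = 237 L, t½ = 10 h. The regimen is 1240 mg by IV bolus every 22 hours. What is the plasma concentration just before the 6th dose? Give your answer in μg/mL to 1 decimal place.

f = (1/2)^(τ/t½) = (1/2)^(22/10) ≈ 0.2176.
C₀ = D/Vd = 1240/237 ≈ 5.232 μg/mL.
Before the 6th dose, 5 doses have been given. Superposition: Cmin = C₀·(f + f² + … + f^5).
≈ 5.232 × (0.2176 + 0.0473 + 0.0103 + 0.0022 + 0.0005) ≈ 5.232 × 0.2779 ≈ 1.454 μg/mL.

1.5 μg/mL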